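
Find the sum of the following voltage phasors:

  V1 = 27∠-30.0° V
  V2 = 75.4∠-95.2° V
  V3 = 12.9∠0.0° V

Step 1 — Convert each phasor to rectangular form:
  V1 = 27·(cos(-30.0°) + j·sin(-30.0°)) = 23.38 - j13.5 V
  V2 = 75.4·(cos(-95.2°) + j·sin(-95.2°)) = -6.834 - j75.09 V
  V3 = 12.9·(cos(0.0°) + j·sin(0.0°)) = 12.9 V
Step 2 — Sum components: V_total = 29.45 - j88.59 V.
Step 3 — Convert to polar: |V_total| = 93.36 V, ∠V_total = -71.6°.

V_total = 93.36∠-71.6° V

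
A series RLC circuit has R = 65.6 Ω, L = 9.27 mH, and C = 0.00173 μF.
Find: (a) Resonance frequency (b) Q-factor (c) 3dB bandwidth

Step 1 — Resonance: ω₀ = 1/√(LC) = 1/√(0.00927·1.73e-09) = 2.497e+05 rad/s.
Step 2 — f₀ = ω₀/(2π) = 3.974e+04 Hz.
Step 3 — Series Q: Q = ω₀L/R = 2.497e+05·0.00927/65.6 = 35.29.
Step 4 — Bandwidth: Δω = ω₀/Q = 7077 rad/s; BW = Δω/(2π) = 1126 Hz.

(a) f₀ = 3.974e+04 Hz  (b) Q = 35.29  (c) BW = 1126 Hz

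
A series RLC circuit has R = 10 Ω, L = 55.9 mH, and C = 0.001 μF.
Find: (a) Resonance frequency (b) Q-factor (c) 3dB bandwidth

Step 1 — Resonance: ω₀ = 1/√(LC) = 1/√(0.0559·1e-09) = 1.338e+05 rad/s.
Step 2 — f₀ = ω₀/(2π) = 2.129e+04 Hz.
Step 3 — Series Q: Q = ω₀L/R = 1.338e+05·0.0559/10 = 747.7.
Step 4 — Bandwidth: Δω = ω₀/Q = 178.9 rad/s; BW = Δω/(2π) = 28.47 Hz.

(a) f₀ = 2.129e+04 Hz  (b) Q = 747.7  (c) BW = 28.47 Hz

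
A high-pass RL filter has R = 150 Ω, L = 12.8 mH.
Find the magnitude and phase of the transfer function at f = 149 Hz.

Step 1 — Angular frequency: ω = 2π·149 = 936.2 rad/s.
Step 2 — Transfer function: H(jω) = jωL/(R + jωL).
Step 3 — Numerator jωL = j·11.98; denominator R + jωL = 150 + j11.98.
Step 4 — H = 0.006342 + j0.07938.
Step 5 — Magnitude: |H| = 0.07963 (-22.0 dB); phase: φ = 85.4°.

|H| = 0.07963 (-22.0 dB), φ = 85.4°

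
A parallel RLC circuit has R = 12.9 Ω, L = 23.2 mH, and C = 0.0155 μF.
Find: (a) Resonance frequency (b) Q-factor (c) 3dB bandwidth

Step 1 — Resonance: ω₀ = 1/√(LC) = 1/√(0.0232·1.55e-08) = 5.273e+04 rad/s.
Step 2 — f₀ = ω₀/(2π) = 8393 Hz.
Step 3 — Parallel Q: Q = R/(ω₀L) = 12.9/(5.273e+04·0.0232) = 0.01054.
Step 4 — Bandwidth: Δω = ω₀/Q = 5.001e+06 rad/s; BW = Δω/(2π) = 7.96e+05 Hz.

(a) f₀ = 8393 Hz  (b) Q = 0.01054  (c) BW = 7.96e+05 Hz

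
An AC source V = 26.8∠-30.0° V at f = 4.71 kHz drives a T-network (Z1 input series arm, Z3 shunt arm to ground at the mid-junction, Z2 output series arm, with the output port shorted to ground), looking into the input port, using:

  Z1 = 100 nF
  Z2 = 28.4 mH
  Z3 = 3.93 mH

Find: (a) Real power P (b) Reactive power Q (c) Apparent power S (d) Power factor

Step 1 — Angular frequency: ω = 2π·f = 2π·4710 = 2.959e+04 rad/s.
Step 2 — Component impedances:
  Z1: Z = 1/(jωC) = -j/(ω·C) = 0 - j337.9 Ω
  Z2: Z = jωL = j·2.959e+04·0.0284 = 0 + j840.5 Ω
  Z3: Z = jωL = j·2.959e+04·0.00393 = 0 + j116.3 Ω
Step 3 — With the output port shorted to ground, the output series arm Z2 runs from the junction to ground; the shunt arm Z3 also runs from the junction to ground. They appear in parallel: Z3 || Z2 = 0 + j102.2 Ω.
Step 4 — Series with input arm Z1: Z_in = Z1 + (Z3 || Z2) = 0 - j235.7 Ω = 235.7∠-90.0° Ω.
Step 5 — Source phasor: V = 26.8∠-30.0° V = 23.21 - j13.4 V.
Step 6 — Current: I = V / Z = 0.05684 + j0.09845 A = 0.1137∠60.0° A.
Step 7 — Complex power: S = V·I* = 0 - j3.047 VA.
Step 8 — Real power: P = Re(S) = 0 W.
Step 9 — Reactive power: Q = Im(S) = -3.047 VAR.
Step 10 — Apparent power: |S| = 3.047 VA.
Step 11 — Power factor: PF = P/|S| = 0 (leading).

(a) P = 0 W  (b) Q = -3.047 VAR  (c) S = 3.047 VA  (d) PF = 0 (leading)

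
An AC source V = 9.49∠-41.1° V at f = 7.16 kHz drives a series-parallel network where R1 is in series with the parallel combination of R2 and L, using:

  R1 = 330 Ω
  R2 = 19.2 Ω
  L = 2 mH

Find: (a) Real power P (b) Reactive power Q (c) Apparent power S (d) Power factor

Step 1 — Angular frequency: ω = 2π·f = 2π·7160 = 4.499e+04 rad/s.
Step 2 — Component impedances:
  R1: Z = R = 330 Ω
  R2: Z = R = 19.2 Ω
  L: Z = jωL = j·4.499e+04·0.002 = 0 + j89.98 Ω
Step 3 — Parallel branch: R2 || L = 1/(1/R2 + 1/L) = 18.36 + j3.919 Ω.
Step 4 — Series with R1: Z_total = R1 + (R2 || L) = 348.4 + j3.919 Ω = 348.4∠0.6° Ω.
Step 5 — Source phasor: V = 9.49∠-41.1° V = 7.151 - j6.238 V.
Step 6 — Current: I = V / Z = 0.02032 - j0.01814 A = 0.02724∠-41.7° A.
Step 7 — Complex power: S = V·I* = 0.2585 + j0.002908 VA.
Step 8 — Real power: P = Re(S) = 0.2585 W.
Step 9 — Reactive power: Q = Im(S) = 0.002908 VAR.
Step 10 — Apparent power: |S| = 0.2585 VA.
Step 11 — Power factor: PF = P/|S| = 0.9999 (lagging).

(a) P = 0.2585 W  (b) Q = 0.002908 VAR  (c) S = 0.2585 VA  (d) PF = 0.9999 (lagging)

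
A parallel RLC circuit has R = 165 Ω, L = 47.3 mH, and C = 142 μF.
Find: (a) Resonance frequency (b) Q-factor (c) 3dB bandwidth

Step 1 — Resonance: ω₀ = 1/√(LC) = 1/√(0.0473·0.000142) = 385.9 rad/s.
Step 2 — f₀ = ω₀/(2π) = 61.41 Hz.
Step 3 — Parallel Q: Q = R/(ω₀L) = 165/(385.9·0.0473) = 9.041.
Step 4 — Bandwidth: Δω = ω₀/Q = 42.68 rad/s; BW = Δω/(2π) = 6.793 Hz.

(a) f₀ = 61.41 Hz  (b) Q = 9.041  (c) BW = 6.793 Hz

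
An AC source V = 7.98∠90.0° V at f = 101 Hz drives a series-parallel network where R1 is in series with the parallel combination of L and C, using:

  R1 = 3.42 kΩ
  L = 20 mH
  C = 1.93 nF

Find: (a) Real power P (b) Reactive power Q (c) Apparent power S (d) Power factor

Step 1 — Angular frequency: ω = 2π·f = 2π·101 = 634.6 rad/s.
Step 2 — Component impedances:
  R1: Z = R = 3420 Ω
  L: Z = jωL = j·634.6·0.02 = 0 + j12.69 Ω
  C: Z = 1/(jωC) = -j/(ω·C) = 0 - j8.165e+05 Ω
Step 3 — Parallel branch: L || C = 1/(1/L + 1/C) = 0 + j12.69 Ω.
Step 4 — Series with R1: Z_total = R1 + (L || C) = 3420 + j12.69 Ω = 3420∠0.2° Ω.
Step 5 — Source phasor: V = 7.98∠90.0° V = 0 + j7.98 V.
Step 6 — Current: I = V / Z = 8.659e-06 + j0.002333 A = 0.002333∠89.8° A.
Step 7 — Complex power: S = V·I* = 0.01862 + j6.91e-05 VA.
Step 8 — Real power: P = Re(S) = 0.01862 W.
Step 9 — Reactive power: Q = Im(S) = 6.91e-05 VAR.
Step 10 — Apparent power: |S| = 0.01862 VA.
Step 11 — Power factor: PF = P/|S| = 1 (lagging).

(a) P = 0.01862 W  (b) Q = 6.91e-05 VAR  (c) S = 0.01862 VA  (d) PF = 1 (lagging)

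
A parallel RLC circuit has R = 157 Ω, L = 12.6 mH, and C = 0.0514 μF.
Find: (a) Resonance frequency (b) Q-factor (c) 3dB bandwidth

Step 1 — Resonance: ω₀ = 1/√(LC) = 1/√(0.0126·5.14e-08) = 3.929e+04 rad/s.
Step 2 — f₀ = ω₀/(2π) = 6254 Hz.
Step 3 — Parallel Q: Q = R/(ω₀L) = 157/(3.929e+04·0.0126) = 0.3171.
Step 4 — Bandwidth: Δω = ω₀/Q = 1.239e+05 rad/s; BW = Δω/(2π) = 1.972e+04 Hz.

(a) f₀ = 6254 Hz  (b) Q = 0.3171  (c) BW = 1.972e+04 Hz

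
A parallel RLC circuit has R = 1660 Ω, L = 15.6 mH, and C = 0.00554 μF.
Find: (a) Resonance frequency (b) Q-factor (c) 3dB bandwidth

Step 1 — Resonance: ω₀ = 1/√(LC) = 1/√(0.0156·5.54e-09) = 1.076e+05 rad/s.
Step 2 — f₀ = ω₀/(2π) = 1.712e+04 Hz.
Step 3 — Parallel Q: Q = R/(ω₀L) = 1660/(1.076e+05·0.0156) = 0.9892.
Step 4 — Bandwidth: Δω = ω₀/Q = 1.087e+05 rad/s; BW = Δω/(2π) = 1.731e+04 Hz.

(a) f₀ = 1.712e+04 Hz  (b) Q = 0.9892  (c) BW = 1.731e+04 Hz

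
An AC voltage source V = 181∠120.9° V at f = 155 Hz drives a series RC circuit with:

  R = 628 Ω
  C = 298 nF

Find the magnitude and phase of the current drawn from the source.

Step 1 — Angular frequency: ω = 2π·f = 2π·155 = 973.9 rad/s.
Step 2 — Component impedances:
  R: Z = R = 628 Ω
  C: Z = 1/(jωC) = -j/(ω·C) = 0 - j3446 Ω
Step 3 — Series combination: Z_total = R + C = 628 - j3446 Ω = 3502∠-79.7° Ω.
Step 4 — Source phasor: V = 181∠120.9° V = -92.95 + j155.3 V.
Step 5 — Ohm's law: I = V / Z_total = (-92.95 + j155.3) / (628 - j3446) = -0.04838 - j0.01816 A.
Step 6 — Convert to polar: |I| = 0.05168 A, ∠I = -159.4°.

I = 0.05168∠-159.4° A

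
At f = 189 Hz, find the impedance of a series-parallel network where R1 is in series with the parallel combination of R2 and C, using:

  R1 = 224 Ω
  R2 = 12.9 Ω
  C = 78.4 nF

Step 1 — Angular frequency: ω = 2π·f = 2π·189 = 1188 rad/s.
Step 2 — Component impedances:
  R1: Z = R = 224 Ω
  R2: Z = R = 12.9 Ω
  C: Z = 1/(jωC) = -j/(ω·C) = 0 - j1.074e+04 Ω
Step 3 — Parallel branch: R2 || C = 1/(1/R2 + 1/C) = 12.9 - j0.01549 Ω.
Step 4 — Series with R1: Z_total = R1 + (R2 || C) = 236.9 - j0.01549 Ω = 236.9∠-0.0° Ω.

Z = 236.9 - j0.01549 Ω = 236.9∠-0.0° Ω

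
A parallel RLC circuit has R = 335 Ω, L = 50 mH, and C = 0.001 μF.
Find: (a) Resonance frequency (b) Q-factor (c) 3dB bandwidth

Step 1 — Resonance: ω₀ = 1/√(LC) = 1/√(0.05·1e-09) = 1.414e+05 rad/s.
Step 2 — f₀ = ω₀/(2π) = 2.251e+04 Hz.
Step 3 — Parallel Q: Q = R/(ω₀L) = 335/(1.414e+05·0.05) = 0.04738.
Step 4 — Bandwidth: Δω = ω₀/Q = 2.985e+06 rad/s; BW = Δω/(2π) = 4.751e+05 Hz.

(a) f₀ = 2.251e+04 Hz  (b) Q = 0.04738  (c) BW = 4.751e+05 Hz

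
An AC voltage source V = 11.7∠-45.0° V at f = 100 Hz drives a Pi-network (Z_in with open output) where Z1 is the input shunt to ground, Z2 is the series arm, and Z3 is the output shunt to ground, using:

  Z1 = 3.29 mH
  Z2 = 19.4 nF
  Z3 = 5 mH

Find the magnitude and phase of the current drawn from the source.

Step 1 — Angular frequency: ω = 2π·f = 2π·100 = 628.3 rad/s.
Step 2 — Component impedances:
  Z1: Z = jωL = j·628.3·0.00329 = 0 + j2.067 Ω
  Z2: Z = 1/(jωC) = -j/(ω·C) = 0 - j8.204e+04 Ω
  Z3: Z = jωL = j·628.3·0.005 = 0 + j3.142 Ω
Step 3 — With open output, the series arm Z2 and the output shunt Z3 appear in series to ground: Z2 + Z3 = 0 - j8.204e+04 Ω.
Step 4 — Parallel with input shunt Z1: Z_in = Z1 || (Z2 + Z3) = 0 + j2.067 Ω = 2.067∠90.0° Ω.
Step 5 — Source phasor: V = 11.7∠-45.0° V = 8.273 - j8.273 V.
Step 6 — Ohm's law: I = V / Z_total = (8.273 - j8.273) / (0 + j2.067) = -4.002 - j4.002 A.
Step 7 — Convert to polar: |I| = 5.66 A, ∠I = -135.0°.

I = 5.66∠-135.0° A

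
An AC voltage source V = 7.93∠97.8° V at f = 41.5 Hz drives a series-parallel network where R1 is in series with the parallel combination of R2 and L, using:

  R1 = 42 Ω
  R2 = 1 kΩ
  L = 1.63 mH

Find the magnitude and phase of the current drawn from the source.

Step 1 — Angular frequency: ω = 2π·f = 2π·41.5 = 260.8 rad/s.
Step 2 — Component impedances:
  R1: Z = R = 42 Ω
  R2: Z = R = 1000 Ω
  L: Z = jωL = j·260.8·0.00163 = 0 + j0.425 Ω
Step 3 — Parallel branch: R2 || L = 1/(1/R2 + 1/L) = 0.0001806 + j0.425 Ω.
Step 4 — Series with R1: Z_total = R1 + (R2 || L) = 42 + j0.425 Ω = 42∠0.6° Ω.
Step 5 — Source phasor: V = 7.93∠97.8° V = -1.076 + j7.857 V.
Step 6 — Ohm's law: I = V / Z_total = (-1.076 + j7.857) / (42 + j0.425) = -0.02373 + j0.1873 A.
Step 7 — Convert to polar: |I| = 0.1888 A, ∠I = 97.2°.

I = 0.1888∠97.2° A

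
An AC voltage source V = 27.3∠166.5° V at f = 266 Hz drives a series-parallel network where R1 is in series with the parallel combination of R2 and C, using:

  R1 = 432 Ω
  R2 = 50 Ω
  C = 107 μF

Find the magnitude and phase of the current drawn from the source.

Step 1 — Angular frequency: ω = 2π·f = 2π·266 = 1671 rad/s.
Step 2 — Component impedances:
  R1: Z = R = 432 Ω
  R2: Z = R = 50 Ω
  C: Z = 1/(jωC) = -j/(ω·C) = 0 - j5.592 Ω
Step 3 — Parallel branch: R2 || C = 1/(1/R2 + 1/C) = 0.6176 - j5.523 Ω.
Step 4 — Series with R1: Z_total = R1 + (R2 || C) = 432.6 - j5.523 Ω = 432.7∠-0.7° Ω.
Step 5 — Source phasor: V = 27.3∠166.5° V = -26.55 + j6.373 V.
Step 6 — Ohm's law: I = V / Z_total = (-26.55 + j6.373) / (432.6 - j5.523) = -0.06154 + j0.01395 A.
Step 7 — Convert to polar: |I| = 0.0631 A, ∠I = 167.2°.

I = 0.0631∠167.2° A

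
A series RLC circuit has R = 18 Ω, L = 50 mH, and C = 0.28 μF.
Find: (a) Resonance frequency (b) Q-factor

Step 1 — Resonance condition Im(Z)=0 gives ω₀ = 1/√(LC).
Step 2 — ω₀ = 1/√(0.05·2.8e-07) = 8452 rad/s.
Step 3 — f₀ = ω₀/(2π) = 1345 Hz.
Step 4 — Series Q: Q = ω₀L/R = 8452·0.05/18 = 23.48.

(a) f₀ = 1345 Hz  (b) Q = 23.48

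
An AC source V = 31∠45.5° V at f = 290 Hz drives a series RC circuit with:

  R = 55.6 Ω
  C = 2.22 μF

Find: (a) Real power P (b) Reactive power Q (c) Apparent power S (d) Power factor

Step 1 — Angular frequency: ω = 2π·f = 2π·290 = 1822 rad/s.
Step 2 — Component impedances:
  R: Z = R = 55.6 Ω
  C: Z = 1/(jωC) = -j/(ω·C) = 0 - j247.2 Ω
Step 3 — Series combination: Z_total = R + C = 55.6 - j247.2 Ω = 253.4∠-77.3° Ω.
Step 4 — Source phasor: V = 31∠45.5° V = 21.73 + j22.11 V.
Step 5 — Current: I = V / Z = -0.06632 + j0.1028 A = 0.1223∠122.8° A.
Step 6 — Complex power: S = V·I* = 0.8322 - j3.7 VA.
Step 7 — Real power: P = Re(S) = 0.8322 W.
Step 8 — Reactive power: Q = Im(S) = -3.7 VAR.
Step 9 — Apparent power: |S| = 3.793 VA.
Step 10 — Power factor: PF = P/|S| = 0.2194 (leading).

(a) P = 0.8322 W  (b) Q = -3.7 VAR  (c) S = 3.793 VA  (d) PF = 0.2194 (leading)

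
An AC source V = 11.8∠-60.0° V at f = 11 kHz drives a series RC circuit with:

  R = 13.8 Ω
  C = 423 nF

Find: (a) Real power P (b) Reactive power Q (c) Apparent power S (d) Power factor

Step 1 — Angular frequency: ω = 2π·f = 2π·1.1e+04 = 6.912e+04 rad/s.
Step 2 — Component impedances:
  R: Z = R = 13.8 Ω
  C: Z = 1/(jωC) = -j/(ω·C) = 0 - j34.2 Ω
Step 3 — Series combination: Z_total = R + C = 13.8 - j34.2 Ω = 36.88∠-68.0° Ω.
Step 4 — Source phasor: V = 11.8∠-60.0° V = 5.9 - j10.22 V.
Step 5 — Current: I = V / Z = 0.3168 + j0.04468 A = 0.3199∠8.0° A.
Step 6 — Complex power: S = V·I* = 1.412 - j3.501 VA.
Step 7 — Real power: P = Re(S) = 1.412 W.
Step 8 — Reactive power: Q = Im(S) = -3.501 VAR.
Step 9 — Apparent power: |S| = 3.775 VA.
Step 10 — Power factor: PF = P/|S| = 0.3741 (leading).

(a) P = 1.412 W  (b) Q = -3.501 VAR  (c) S = 3.775 VA  (d) PF = 0.3741 (leading)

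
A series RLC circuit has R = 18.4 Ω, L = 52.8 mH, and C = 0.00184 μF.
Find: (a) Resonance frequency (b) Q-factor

Step 1 — Resonance condition Im(Z)=0 gives ω₀ = 1/√(LC).
Step 2 — ω₀ = 1/√(0.0528·1.84e-09) = 1.015e+05 rad/s.
Step 3 — f₀ = ω₀/(2π) = 1.615e+04 Hz.
Step 4 — Series Q: Q = ω₀L/R = 1.015e+05·0.0528/18.4 = 291.1.

(a) f₀ = 1.615e+04 Hz  (b) Q = 291.1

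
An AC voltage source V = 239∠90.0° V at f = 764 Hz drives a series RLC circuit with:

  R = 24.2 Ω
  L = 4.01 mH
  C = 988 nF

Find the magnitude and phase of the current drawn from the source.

Step 1 — Angular frequency: ω = 2π·f = 2π·764 = 4800 rad/s.
Step 2 — Component impedances:
  R: Z = R = 24.2 Ω
  L: Z = jωL = j·4800·0.00401 = 0 + j19.25 Ω
  C: Z = 1/(jωC) = -j/(ω·C) = 0 - j210.8 Ω
Step 3 — Series combination: Z_total = R + L + C = 24.2 - j191.6 Ω = 193.1∠-82.8° Ω.
Step 4 — Source phasor: V = 239∠90.0° V = 0 + j239 V.
Step 5 — Ohm's law: I = V / Z_total = (0 + j239) / (24.2 - j191.6) = -1.228 + j0.1551 A.
Step 6 — Convert to polar: |I| = 1.238 A, ∠I = 172.8°.

I = 1.238∠172.8° A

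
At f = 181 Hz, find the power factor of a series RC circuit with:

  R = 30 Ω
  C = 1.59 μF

Step 1 — Angular frequency: ω = 2π·f = 2π·181 = 1137 rad/s.
Step 2 — Component impedances:
  R: Z = R = 30 Ω
  C: Z = 1/(jωC) = -j/(ω·C) = 0 - j553 Ω
Step 3 — Series combination: Z_total = R + C = 30 - j553 Ω = 553.8∠-86.9° Ω.
Step 4 — Power factor: PF = cos(φ) = Re(Z)/|Z| = 30/553.8 = 0.05417.
Step 5 — Type: Im(Z) = -553 ⇒ leading (phase φ = -86.9°).

PF = 0.05417 (leading, φ = -86.9°)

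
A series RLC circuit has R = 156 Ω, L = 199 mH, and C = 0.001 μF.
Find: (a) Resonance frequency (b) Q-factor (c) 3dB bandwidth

Step 1 — Resonance condition Im(Z)=0 gives ω₀ = 1/√(LC).
Step 2 — ω₀ = 1/√(0.199·1e-09) = 7.089e+04 rad/s.
Step 3 — f₀ = ω₀/(2π) = 1.128e+04 Hz.
Step 4 — Series Q: Q = ω₀L/R = 7.089e+04·0.199/156 = 90.43.
Step 5 — 3dB bandwidth: Δω = ω₀/Q = 783.9 rad/s; BW = Δω/(2π) = 124.8 Hz.

(a) f₀ = 1.128e+04 Hz  (b) Q = 90.43  (c) BW = 124.8 Hz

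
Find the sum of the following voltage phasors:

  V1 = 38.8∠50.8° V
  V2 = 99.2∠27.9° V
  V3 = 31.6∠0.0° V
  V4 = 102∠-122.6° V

Step 1 — Convert each phasor to rectangular form:
  V1 = 38.8·(cos(50.8°) + j·sin(50.8°)) = 24.52 + j30.07 V
  V2 = 99.2·(cos(27.9°) + j·sin(27.9°)) = 87.67 + j46.42 V
  V3 = 31.6·(cos(0.0°) + j·sin(0.0°)) = 31.6 V
  V4 = 102·(cos(-122.6°) + j·sin(-122.6°)) = -54.95 - j85.93 V
Step 2 — Sum components: V_total = 88.84 - j9.444 V.
Step 3 — Convert to polar: |V_total| = 89.34 V, ∠V_total = -6.1°.

V_total = 89.34∠-6.1° V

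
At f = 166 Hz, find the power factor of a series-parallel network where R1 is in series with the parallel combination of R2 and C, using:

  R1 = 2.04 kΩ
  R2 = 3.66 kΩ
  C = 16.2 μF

Step 1 — Angular frequency: ω = 2π·f = 2π·166 = 1043 rad/s.
Step 2 — Component impedances:
  R1: Z = R = 2040 Ω
  R2: Z = R = 3660 Ω
  C: Z = 1/(jωC) = -j/(ω·C) = 0 - j59.18 Ω
Step 3 — Parallel branch: R2 || C = 1/(1/R2 + 1/C) = 0.9568 - j59.17 Ω.
Step 4 — Series with R1: Z_total = R1 + (R2 || C) = 2041 - j59.17 Ω = 2042∠-1.7° Ω.
Step 5 — Power factor: PF = cos(φ) = Re(Z)/|Z| = 2041/2041.8 = 0.9996.
Step 6 — Type: Im(Z) = -59.17 ⇒ leading (phase φ = -1.7°).

PF = 0.9996 (leading, φ = -1.7°)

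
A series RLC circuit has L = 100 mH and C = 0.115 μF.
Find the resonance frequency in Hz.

Step 1 — Resonance condition Im(Z)=0 gives ω₀ = 1/√(LC).
Step 2 — ω₀ = 1/√(0.1·1.15e-07) = 9325 rad/s.
Step 3 — f₀ = ω₀/(2π) = 1484 Hz.

f₀ = 1484 Hz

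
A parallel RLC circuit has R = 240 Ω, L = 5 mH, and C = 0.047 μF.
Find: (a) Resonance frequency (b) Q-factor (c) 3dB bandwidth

Step 1 — Resonance: ω₀ = 1/√(LC) = 1/√(0.005·4.7e-08) = 6.523e+04 rad/s.
Step 2 — f₀ = ω₀/(2π) = 1.038e+04 Hz.
Step 3 — Parallel Q: Q = R/(ω₀L) = 240/(6.523e+04·0.005) = 0.7358.
Step 4 — Bandwidth: Δω = ω₀/Q = 8.865e+04 rad/s; BW = Δω/(2π) = 1.411e+04 Hz.

(a) f₀ = 1.038e+04 Hz  (b) Q = 0.7358  (c) BW = 1.411e+04 Hz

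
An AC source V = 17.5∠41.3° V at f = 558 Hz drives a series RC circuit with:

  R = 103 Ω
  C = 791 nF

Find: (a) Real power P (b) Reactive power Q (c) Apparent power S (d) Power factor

Step 1 — Angular frequency: ω = 2π·f = 2π·558 = 3506 rad/s.
Step 2 — Component impedances:
  R: Z = R = 103 Ω
  C: Z = 1/(jωC) = -j/(ω·C) = 0 - j360.6 Ω
Step 3 — Series combination: Z_total = R + C = 103 - j360.6 Ω = 375∠-74.1° Ω.
Step 4 — Source phasor: V = 17.5∠41.3° V = 13.15 + j11.55 V.
Step 5 — Current: I = V / Z = -0.01999 + j0.04217 A = 0.04667∠115.4° A.
Step 6 — Complex power: S = V·I* = 0.2243 - j0.7852 VA.
Step 7 — Real power: P = Re(S) = 0.2243 W.
Step 8 — Reactive power: Q = Im(S) = -0.7852 VAR.
Step 9 — Apparent power: |S| = 0.8166 VA.
Step 10 — Power factor: PF = P/|S| = 0.2747 (leading).

(a) P = 0.2243 W  (b) Q = -0.7852 VAR  (c) S = 0.8166 VA  (d) PF = 0.2747 (leading)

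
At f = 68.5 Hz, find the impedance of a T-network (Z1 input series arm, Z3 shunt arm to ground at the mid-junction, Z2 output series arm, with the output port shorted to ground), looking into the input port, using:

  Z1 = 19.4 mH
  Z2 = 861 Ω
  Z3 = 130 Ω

Step 1 — Angular frequency: ω = 2π·f = 2π·68.5 = 430.4 rad/s.
Step 2 — Component impedances:
  Z1: Z = jωL = j·430.4·0.0194 = 0 + j8.35 Ω
  Z2: Z = R = 861 Ω
  Z3: Z = R = 130 Ω
Step 3 — With the output port shorted to ground, the output series arm Z2 runs from the junction to ground; the shunt arm Z3 also runs from the junction to ground. They appear in parallel: Z3 || Z2 = 112.9 Ω.
Step 4 — Series with input arm Z1: Z_in = Z1 + (Z3 || Z2) = 112.9 + j8.35 Ω = 113.3∠4.2° Ω.

Z = 112.9 + j8.35 Ω = 113.3∠4.2° Ω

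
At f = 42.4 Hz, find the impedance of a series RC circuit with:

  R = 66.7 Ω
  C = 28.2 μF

Step 1 — Angular frequency: ω = 2π·f = 2π·42.4 = 266.4 rad/s.
Step 2 — Component impedances:
  R: Z = R = 66.7 Ω
  C: Z = 1/(jωC) = -j/(ω·C) = 0 - j133.1 Ω
Step 3 — Series combination: Z_total = R + C = 66.7 - j133.1 Ω = 148.9∠-63.4° Ω.

Z = 66.7 - j133.1 Ω = 148.9∠-63.4° Ω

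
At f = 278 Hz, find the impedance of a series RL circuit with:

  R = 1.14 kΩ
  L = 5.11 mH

Step 1 — Angular frequency: ω = 2π·f = 2π·278 = 1747 rad/s.
Step 2 — Component impedances:
  R: Z = R = 1140 Ω
  L: Z = jωL = j·1747·0.00511 = 0 + j8.926 Ω
Step 3 — Series combination: Z_total = R + L = 1140 + j8.926 Ω = 1140∠0.4° Ω.

Z = 1140 + j8.926 Ω = 1140∠0.4° Ω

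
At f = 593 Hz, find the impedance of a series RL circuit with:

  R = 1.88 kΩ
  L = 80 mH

Step 1 — Angular frequency: ω = 2π·f = 2π·593 = 3726 rad/s.
Step 2 — Component impedances:
  R: Z = R = 1880 Ω
  L: Z = jωL = j·3726·0.08 = 0 + j298.1 Ω
Step 3 — Series combination: Z_total = R + L = 1880 + j298.1 Ω = 1903∠9.0° Ω.

Z = 1880 + j298.1 Ω = 1903∠9.0° Ω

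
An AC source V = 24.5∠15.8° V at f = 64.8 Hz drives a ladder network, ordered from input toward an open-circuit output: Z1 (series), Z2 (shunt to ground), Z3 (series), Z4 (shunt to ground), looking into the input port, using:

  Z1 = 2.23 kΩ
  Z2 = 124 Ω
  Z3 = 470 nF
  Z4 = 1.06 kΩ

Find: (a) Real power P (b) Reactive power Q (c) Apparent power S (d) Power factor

Step 1 — Angular frequency: ω = 2π·f = 2π·64.8 = 407.2 rad/s.
Step 2 — Component impedances:
  Z1: Z = R = 2230 Ω
  Z2: Z = R = 124 Ω
  Z3: Z = 1/(jωC) = -j/(ω·C) = 0 - j5226 Ω
  Z4: Z = R = 1060 Ω
Step 3 — Ladder network (open output): work backward from the far end, alternating series and parallel combinations. Z_in = 2353 - j2.799 Ω = 2353∠-0.1° Ω.
Step 4 — Source phasor: V = 24.5∠15.8° V = 23.57 + j6.671 V.
Step 5 — Current: I = V / Z = 0.01001 + j0.002847 A = 0.01041∠15.9° A.
Step 6 — Complex power: S = V·I* = 0.2551 - j0.0003033 VA.
Step 7 — Real power: P = Re(S) = 0.2551 W.
Step 8 — Reactive power: Q = Im(S) = -0.0003033 VAR.
Step 9 — Apparent power: |S| = 0.2551 VA.
Step 10 — Power factor: PF = P/|S| = 1 (leading).

(a) P = 0.2551 W  (b) Q = -0.0003033 VAR  (c) S = 0.2551 VA  (d) PF = 1 (leading)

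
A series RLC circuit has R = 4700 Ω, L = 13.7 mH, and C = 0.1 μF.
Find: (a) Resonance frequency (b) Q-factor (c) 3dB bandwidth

Step 1 — Resonance: ω₀ = 1/√(LC) = 1/√(0.0137·1e-07) = 2.702e+04 rad/s.
Step 2 — f₀ = ω₀/(2π) = 4300 Hz.
Step 3 — Series Q: Q = ω₀L/R = 2.702e+04·0.0137/4700 = 0.07875.
Step 4 — Bandwidth: Δω = ω₀/Q = 3.431e+05 rad/s; BW = Δω/(2π) = 5.46e+04 Hz.

(a) f₀ = 4300 Hz  (b) Q = 0.07875  (c) BW = 5.46e+04 Hz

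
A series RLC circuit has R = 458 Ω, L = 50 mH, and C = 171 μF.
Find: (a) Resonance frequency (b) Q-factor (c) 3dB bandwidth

Step 1 — Resonance: ω₀ = 1/√(LC) = 1/√(0.05·0.000171) = 342 rad/s.
Step 2 — f₀ = ω₀/(2π) = 54.43 Hz.
Step 3 — Series Q: Q = ω₀L/R = 342·0.05/458 = 0.03734.
Step 4 — Bandwidth: Δω = ω₀/Q = 9160 rad/s; BW = Δω/(2π) = 1458 Hz.

(a) f₀ = 54.43 Hz  (b) Q = 0.03734  (c) BW = 1458 Hz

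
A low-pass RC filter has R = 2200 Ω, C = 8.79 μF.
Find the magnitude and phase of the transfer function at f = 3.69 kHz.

Step 1 — Angular frequency: ω = 2π·3690 = 2.318e+04 rad/s.
Step 2 — Transfer function: H(jω) = 1/(1 + jωRC).
Step 3 — Denominator: 1 + jωRC = 1 + j·2.318e+04·2200·8.79e-06 = 1 + j448.4.
Step 4 — H = 4.975e-06 - j0.00223.
Step 5 — Magnitude: |H| = 0.00223 (-53.0 dB); phase: φ = -89.9°.

|H| = 0.00223 (-53.0 dB), φ = -89.9°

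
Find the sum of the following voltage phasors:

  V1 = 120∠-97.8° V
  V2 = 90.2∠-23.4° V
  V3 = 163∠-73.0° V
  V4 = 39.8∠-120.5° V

Step 1 — Convert each phasor to rectangular form:
  V1 = 120·(cos(-97.8°) + j·sin(-97.8°)) = -16.29 - j118.9 V
  V2 = 90.2·(cos(-23.4°) + j·sin(-23.4°)) = 82.78 - j35.82 V
  V3 = 163·(cos(-73.0°) + j·sin(-73.0°)) = 47.66 - j155.9 V
  V4 = 39.8·(cos(-120.5°) + j·sin(-120.5°)) = -20.2 - j34.29 V
Step 2 — Sum components: V_total = 93.95 - j344.9 V.
Step 3 — Convert to polar: |V_total| = 357.5 V, ∠V_total = -74.8°.

V_total = 357.5∠-74.8° V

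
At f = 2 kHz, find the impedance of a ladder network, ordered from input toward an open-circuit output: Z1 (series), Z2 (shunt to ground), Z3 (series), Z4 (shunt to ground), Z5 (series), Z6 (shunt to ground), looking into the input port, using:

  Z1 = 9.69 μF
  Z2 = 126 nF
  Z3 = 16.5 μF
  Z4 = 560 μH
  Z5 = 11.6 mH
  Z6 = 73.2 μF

Step 1 — Angular frequency: ω = 2π·f = 2π·2000 = 1.257e+04 rad/s.
Step 2 — Component impedances:
  Z1: Z = 1/(jωC) = -j/(ω·C) = 0 - j8.212 Ω
  Z2: Z = 1/(jωC) = -j/(ω·C) = 0 - j631.6 Ω
  Z3: Z = 1/(jωC) = -j/(ω·C) = 0 - j4.823 Ω
  Z4: Z = jωL = j·1.257e+04·0.00056 = 0 + j7.037 Ω
  Z5: Z = jωL = j·1.257e+04·0.0116 = 0 + j145.8 Ω
  Z6: Z = 1/(jωC) = -j/(ω·C) = 0 - j1.087 Ω
Step 3 — Ladder network (open output): work backward from the far end, alternating series and parallel combinations. Z_in = 0 - j6.319 Ω = 6.319∠-90.0° Ω.

Z = 0 - j6.319 Ω = 6.319∠-90.0° Ω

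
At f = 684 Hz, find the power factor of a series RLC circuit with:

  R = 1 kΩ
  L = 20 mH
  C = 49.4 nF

Step 1 — Angular frequency: ω = 2π·f = 2π·684 = 4298 rad/s.
Step 2 — Component impedances:
  R: Z = R = 1000 Ω
  L: Z = jωL = j·4298·0.02 = 0 + j85.95 Ω
  C: Z = 1/(jωC) = -j/(ω·C) = 0 - j4710 Ω
Step 3 — Series combination: Z_total = R + L + C = 1000 - j4624 Ω = 4731∠-77.8° Ω.
Step 4 — Power factor: PF = cos(φ) = Re(Z)/|Z| = 1000/4731 = 0.2114.
Step 5 — Type: Im(Z) = -4624 ⇒ leading (phase φ = -77.8°).

PF = 0.2114 (leading, φ = -77.8°)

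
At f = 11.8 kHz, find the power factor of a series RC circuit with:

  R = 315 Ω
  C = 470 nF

Step 1 — Angular frequency: ω = 2π·f = 2π·1.18e+04 = 7.414e+04 rad/s.
Step 2 — Component impedances:
  R: Z = R = 315 Ω
  C: Z = 1/(jωC) = -j/(ω·C) = 0 - j28.7 Ω
Step 3 — Series combination: Z_total = R + C = 315 - j28.7 Ω = 316.3∠-5.2° Ω.
Step 4 — Power factor: PF = cos(φ) = Re(Z)/|Z| = 315/316.3 = 0.9959.
Step 5 — Type: Im(Z) = -28.7 ⇒ leading (phase φ = -5.2°).

PF = 0.9959 (leading, φ = -5.2°)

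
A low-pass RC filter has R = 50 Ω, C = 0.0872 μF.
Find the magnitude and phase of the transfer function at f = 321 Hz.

Step 1 — Angular frequency: ω = 2π·321 = 2017 rad/s.
Step 2 — Transfer function: H(jω) = 1/(1 + jωRC).
Step 3 — Denominator: 1 + jωRC = 1 + j·2017·50·8.72e-08 = 1 + j0.008794.
Step 4 — H = 0.9999 - j0.008793.
Step 5 — Magnitude: |H| = 1 (-0.0 dB); phase: φ = -0.5°.

|H| = 1 (-0.0 dB), φ = -0.5°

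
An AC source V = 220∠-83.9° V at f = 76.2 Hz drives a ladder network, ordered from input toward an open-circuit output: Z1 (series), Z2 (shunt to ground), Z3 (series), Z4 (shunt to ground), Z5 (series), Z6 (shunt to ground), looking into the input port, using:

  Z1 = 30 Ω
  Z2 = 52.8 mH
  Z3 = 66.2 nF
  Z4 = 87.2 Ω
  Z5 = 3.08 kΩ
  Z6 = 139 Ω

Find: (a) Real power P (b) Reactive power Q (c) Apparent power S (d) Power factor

Step 1 — Angular frequency: ω = 2π·f = 2π·76.2 = 478.8 rad/s.
Step 2 — Component impedances:
  Z1: Z = R = 30 Ω
  Z2: Z = jωL = j·478.8·0.0528 = 0 + j25.28 Ω
  Z3: Z = 1/(jωC) = -j/(ω·C) = 0 - j3.155e+04 Ω
  Z4: Z = R = 87.2 Ω
  Z5: Z = R = 3080 Ω
  Z6: Z = R = 139 Ω
Step 3 — Ladder network (open output): work backward from the far end, alternating series and parallel combinations. Z_in = 30 + j25.3 Ω = 39.24∠40.1° Ω.
Step 4 — Source phasor: V = 220∠-83.9° V = 23.38 - j218.8 V.
Step 5 — Current: I = V / Z = -3.138 - j4.645 A = 5.606∠-124.0° A.
Step 6 — Complex power: S = V·I* = 942.8 + j795.1 VA.
Step 7 — Real power: P = Re(S) = 942.8 W.
Step 8 — Reactive power: Q = Im(S) = 795.1 VAR.
Step 9 — Apparent power: |S| = 1233 VA.
Step 10 — Power factor: PF = P/|S| = 0.7645 (lagging).

(a) P = 942.8 W  (b) Q = 795.1 VAR  (c) S = 1233 VA  (d) PF = 0.7645 (lagging)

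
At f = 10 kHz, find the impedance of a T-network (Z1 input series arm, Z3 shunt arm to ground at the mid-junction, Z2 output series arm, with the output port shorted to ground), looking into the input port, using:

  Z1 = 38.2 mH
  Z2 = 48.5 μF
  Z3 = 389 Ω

Step 1 — Angular frequency: ω = 2π·f = 2π·1e+04 = 6.283e+04 rad/s.
Step 2 — Component impedances:
  Z1: Z = jωL = j·6.283e+04·0.0382 = 0 + j2400 Ω
  Z2: Z = 1/(jωC) = -j/(ω·C) = 0 - j0.3282 Ω
  Z3: Z = R = 389 Ω
Step 3 — With the output port shorted to ground, the output series arm Z2 runs from the junction to ground; the shunt arm Z3 also runs from the junction to ground. They appear in parallel: Z3 || Z2 = 0.0002768 - j0.3282 Ω.
Step 4 — Series with input arm Z1: Z_in = Z1 + (Z3 || Z2) = 0.0002768 + j2400 Ω = 2400∠90.0° Ω.

Z = 0.0002768 + j2400 Ω = 2400∠90.0° Ω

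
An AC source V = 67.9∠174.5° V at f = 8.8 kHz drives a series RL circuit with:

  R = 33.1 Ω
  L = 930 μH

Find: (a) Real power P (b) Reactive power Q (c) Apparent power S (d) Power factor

Step 1 — Angular frequency: ω = 2π·f = 2π·8800 = 5.529e+04 rad/s.
Step 2 — Component impedances:
  R: Z = R = 33.1 Ω
  L: Z = jωL = j·5.529e+04·0.00093 = 0 + j51.42 Ω
Step 3 — Series combination: Z_total = R + L = 33.1 + j51.42 Ω = 61.15∠57.2° Ω.
Step 4 — Source phasor: V = 67.9∠174.5° V = -67.59 + j6.508 V.
Step 5 — Current: I = V / Z = -0.5087 + j0.9869 A = 1.11∠117.3° A.
Step 6 — Complex power: S = V·I* = 40.81 + j63.39 VA.
Step 7 — Real power: P = Re(S) = 40.81 W.
Step 8 — Reactive power: Q = Im(S) = 63.39 VAR.
Step 9 — Apparent power: |S| = 75.39 VA.
Step 10 — Power factor: PF = P/|S| = 0.5413 (lagging).

(a) P = 40.81 W  (b) Q = 63.39 VAR  (c) S = 75.39 VA  (d) PF = 0.5413 (lagging)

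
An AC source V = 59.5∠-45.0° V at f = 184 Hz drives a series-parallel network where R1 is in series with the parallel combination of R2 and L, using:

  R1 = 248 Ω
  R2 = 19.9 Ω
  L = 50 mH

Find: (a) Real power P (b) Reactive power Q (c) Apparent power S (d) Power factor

Step 1 — Angular frequency: ω = 2π·f = 2π·184 = 1156 rad/s.
Step 2 — Component impedances:
  R1: Z = R = 248 Ω
  R2: Z = R = 19.9 Ω
  L: Z = jωL = j·1156·0.05 = 0 + j57.81 Ω
Step 3 — Parallel branch: R2 || L = 1/(1/R2 + 1/L) = 17.79 + j6.125 Ω.
Step 4 — Series with R1: Z_total = R1 + (R2 || L) = 265.8 + j6.125 Ω = 265.9∠1.3° Ω.
Step 5 — Source phasor: V = 59.5∠-45.0° V = 42.07 - j42.07 V.
Step 6 — Current: I = V / Z = 0.1546 - j0.1619 A = 0.2238∠-46.3° A.
Step 7 — Complex power: S = V·I* = 13.31 + j0.3068 VA.
Step 8 — Real power: P = Re(S) = 13.31 W.
Step 9 — Reactive power: Q = Im(S) = 0.3068 VAR.
Step 10 — Apparent power: |S| = 13.32 VA.
Step 11 — Power factor: PF = P/|S| = 0.9997 (lagging).

(a) P = 13.31 W  (b) Q = 0.3068 VAR  (c) S = 13.32 VA  (d) PF = 0.9997 (lagging)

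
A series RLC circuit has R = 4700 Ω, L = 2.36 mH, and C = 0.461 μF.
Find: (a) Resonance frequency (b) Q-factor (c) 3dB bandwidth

Step 1 — Resonance: ω₀ = 1/√(LC) = 1/√(0.00236·4.61e-07) = 3.032e+04 rad/s.
Step 2 — f₀ = ω₀/(2π) = 4825 Hz.
Step 3 — Series Q: Q = ω₀L/R = 3.032e+04·0.00236/4700 = 0.01522.
Step 4 — Bandwidth: Δω = ω₀/Q = 1.992e+06 rad/s; BW = Δω/(2π) = 3.17e+05 Hz.

(a) f₀ = 4825 Hz  (b) Q = 0.01522  (c) BW = 3.17e+05 Hz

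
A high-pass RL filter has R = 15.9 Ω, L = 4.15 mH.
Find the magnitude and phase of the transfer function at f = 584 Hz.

Step 1 — Angular frequency: ω = 2π·584 = 3669 rad/s.
Step 2 — Transfer function: H(jω) = jωL/(R + jωL).
Step 3 — Numerator jωL = j·15.23; denominator R + jωL = 15.9 + j15.23.
Step 4 — H = 0.4784 + j0.4995.
Step 5 — Magnitude: |H| = 0.6917 (-3.2 dB); phase: φ = 46.2°.

|H| = 0.6917 (-3.2 dB), φ = 46.2°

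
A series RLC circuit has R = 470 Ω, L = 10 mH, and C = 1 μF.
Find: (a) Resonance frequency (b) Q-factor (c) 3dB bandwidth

Step 1 — Resonance: ω₀ = 1/√(LC) = 1/√(0.01·1e-06) = 1e+04 rad/s.
Step 2 — f₀ = ω₀/(2π) = 1592 Hz.
Step 3 — Series Q: Q = ω₀L/R = 1e+04·0.01/470 = 0.2128.
Step 4 — Bandwidth: Δω = ω₀/Q = 4.7e+04 rad/s; BW = Δω/(2π) = 7480 Hz.

(a) f₀ = 1592 Hz  (b) Q = 0.2128  (c) BW = 7480 Hz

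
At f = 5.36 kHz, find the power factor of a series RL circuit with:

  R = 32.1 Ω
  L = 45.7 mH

Step 1 — Angular frequency: ω = 2π·f = 2π·5360 = 3.368e+04 rad/s.
Step 2 — Component impedances:
  R: Z = R = 32.1 Ω
  L: Z = jωL = j·3.368e+04·0.0457 = 0 + j1539 Ω
Step 3 — Series combination: Z_total = R + L = 32.1 + j1539 Ω = 1539∠88.8° Ω.
Step 4 — Power factor: PF = cos(φ) = Re(Z)/|Z| = 32.1/1539.4 = 0.02085.
Step 5 — Type: Im(Z) = 1539 ⇒ lagging (phase φ = 88.8°).

PF = 0.02085 (lagging, φ = 88.8°)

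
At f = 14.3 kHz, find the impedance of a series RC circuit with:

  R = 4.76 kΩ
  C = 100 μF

Step 1 — Angular frequency: ω = 2π·f = 2π·1.43e+04 = 8.985e+04 rad/s.
Step 2 — Component impedances:
  R: Z = R = 4760 Ω
  C: Z = 1/(jωC) = -j/(ω·C) = 0 - j0.1113 Ω
Step 3 — Series combination: Z_total = R + C = 4760 - j0.1113 Ω = 4760∠-0.0° Ω.

Z = 4760 - j0.1113 Ω = 4760∠-0.0° Ω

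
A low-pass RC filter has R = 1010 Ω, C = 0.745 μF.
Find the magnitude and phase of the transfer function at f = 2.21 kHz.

Step 1 — Angular frequency: ω = 2π·2210 = 1.389e+04 rad/s.
Step 2 — Transfer function: H(jω) = 1/(1 + jωRC).
Step 3 — Denominator: 1 + jωRC = 1 + j·1.389e+04·1010·7.45e-07 = 1 + j10.45.
Step 4 — H = 0.009077 - j0.09484.
Step 5 — Magnitude: |H| = 0.09527 (-20.4 dB); phase: φ = -84.5°.

|H| = 0.09527 (-20.4 dB), φ = -84.5°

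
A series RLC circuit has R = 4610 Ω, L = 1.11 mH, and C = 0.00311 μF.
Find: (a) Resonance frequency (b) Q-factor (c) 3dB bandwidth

Step 1 — Resonance: ω₀ = 1/√(LC) = 1/√(0.00111·3.11e-09) = 5.382e+05 rad/s.
Step 2 — f₀ = ω₀/(2π) = 8.566e+04 Hz.
Step 3 — Series Q: Q = ω₀L/R = 5.382e+05·0.00111/4610 = 0.1296.
Step 4 — Bandwidth: Δω = ω₀/Q = 4.153e+06 rad/s; BW = Δω/(2π) = 6.61e+05 Hz.

(a) f₀ = 8.566e+04 Hz  (b) Q = 0.1296  (c) BW = 6.61e+05 Hz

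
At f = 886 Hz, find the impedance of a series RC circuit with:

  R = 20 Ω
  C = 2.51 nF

Step 1 — Angular frequency: ω = 2π·f = 2π·886 = 5567 rad/s.
Step 2 — Component impedances:
  R: Z = R = 20 Ω
  C: Z = 1/(jωC) = -j/(ω·C) = 0 - j7.157e+04 Ω
Step 3 — Series combination: Z_total = R + C = 20 - j7.157e+04 Ω = 7.157e+04∠-90.0° Ω.

Z = 20 - j7.157e+04 Ω = 7.157e+04∠-90.0° Ω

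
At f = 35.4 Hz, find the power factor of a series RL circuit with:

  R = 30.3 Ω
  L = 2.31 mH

Step 1 — Angular frequency: ω = 2π·f = 2π·35.4 = 222.4 rad/s.
Step 2 — Component impedances:
  R: Z = R = 30.3 Ω
  L: Z = jωL = j·222.4·0.00231 = 0 + j0.5138 Ω
Step 3 — Series combination: Z_total = R + L = 30.3 + j0.5138 Ω = 30.3∠1.0° Ω.
Step 4 — Power factor: PF = cos(φ) = Re(Z)/|Z| = 30.3/30.304 = 0.9999.
Step 5 — Type: Im(Z) = 0.5138 ⇒ lagging (phase φ = 1.0°).

PF = 0.9999 (lagging, φ = 1.0°)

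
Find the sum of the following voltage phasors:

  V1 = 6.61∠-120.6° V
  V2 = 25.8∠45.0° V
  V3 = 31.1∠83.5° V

Step 1 — Convert each phasor to rectangular form:
  V1 = 6.61·(cos(-120.6°) + j·sin(-120.6°)) = -3.365 - j5.69 V
  V2 = 25.8·(cos(45.0°) + j·sin(45.0°)) = 18.24 + j18.24 V
  V3 = 31.1·(cos(83.5°) + j·sin(83.5°)) = 3.521 + j30.9 V
Step 2 — Sum components: V_total = 18.4 + j43.45 V.
Step 3 — Convert to polar: |V_total| = 47.19 V, ∠V_total = 67.1°.

V_total = 47.19∠67.1° V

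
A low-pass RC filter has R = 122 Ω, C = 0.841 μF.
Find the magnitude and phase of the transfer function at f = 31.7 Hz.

Step 1 — Angular frequency: ω = 2π·31.7 = 199.2 rad/s.
Step 2 — Transfer function: H(jω) = 1/(1 + jωRC).
Step 3 — Denominator: 1 + jωRC = 1 + j·199.2·122·8.41e-07 = 1 + j0.02044.
Step 4 — H = 0.9996 - j0.02043.
Step 5 — Magnitude: |H| = 0.9998 (-0.0 dB); phase: φ = -1.2°.

|H| = 0.9998 (-0.0 dB), φ = -1.2°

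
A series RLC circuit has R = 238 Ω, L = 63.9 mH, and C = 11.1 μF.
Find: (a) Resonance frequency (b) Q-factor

Step 1 — Resonance condition Im(Z)=0 gives ω₀ = 1/√(LC).
Step 2 — ω₀ = 1/√(0.0639·1.11e-05) = 1187 rad/s.
Step 3 — f₀ = ω₀/(2π) = 189 Hz.
Step 4 — Series Q: Q = ω₀L/R = 1187·0.0639/238 = 0.3188.

(a) f₀ = 189 Hz  (b) Q = 0.3188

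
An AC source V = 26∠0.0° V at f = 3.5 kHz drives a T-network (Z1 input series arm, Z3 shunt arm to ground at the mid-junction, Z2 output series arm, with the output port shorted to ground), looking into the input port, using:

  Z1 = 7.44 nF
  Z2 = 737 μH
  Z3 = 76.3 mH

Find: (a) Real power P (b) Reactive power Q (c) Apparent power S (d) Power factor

Step 1 — Angular frequency: ω = 2π·f = 2π·3500 = 2.199e+04 rad/s.
Step 2 — Component impedances:
  Z1: Z = 1/(jωC) = -j/(ω·C) = 0 - j6112 Ω
  Z2: Z = jωL = j·2.199e+04·0.000737 = 0 + j16.21 Ω
  Z3: Z = jωL = j·2.199e+04·0.0763 = 0 + j1678 Ω
Step 3 — With the output port shorted to ground, the output series arm Z2 runs from the junction to ground; the shunt arm Z3 also runs from the junction to ground. They appear in parallel: Z3 || Z2 = 0 + j16.05 Ω.
Step 4 — Series with input arm Z1: Z_in = Z1 + (Z3 || Z2) = 0 - j6096 Ω = 6096∠-90.0° Ω.
Step 5 — Source phasor: V = 26∠0.0° V = 26 V.
Step 6 — Current: I = V / Z = 0 + j0.004265 A = 0.004265∠90.0° A.
Step 7 — Complex power: S = V·I* = 0 - j0.1109 VA.
Step 8 — Real power: P = Re(S) = 0 W.
Step 9 — Reactive power: Q = Im(S) = -0.1109 VAR.
Step 10 — Apparent power: |S| = 0.1109 VA.
Step 11 — Power factor: PF = P/|S| = 0 (leading).

(a) P = 0 W  (b) Q = -0.1109 VAR  (c) S = 0.1109 VA  (d) PF = 0 (leading)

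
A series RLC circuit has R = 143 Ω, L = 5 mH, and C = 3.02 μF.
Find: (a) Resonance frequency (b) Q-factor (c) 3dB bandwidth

Step 1 — Resonance condition Im(Z)=0 gives ω₀ = 1/√(LC).
Step 2 — ω₀ = 1/√(0.005·3.02e-06) = 8138 rad/s.
Step 3 — f₀ = ω₀/(2π) = 1295 Hz.
Step 4 — Series Q: Q = ω₀L/R = 8138·0.005/143 = 0.2845.
Step 5 — 3dB bandwidth: Δω = ω₀/Q = 2.86e+04 rad/s; BW = Δω/(2π) = 4552 Hz.

(a) f₀ = 1295 Hz  (b) Q = 0.2845  (c) BW = 4552 Hz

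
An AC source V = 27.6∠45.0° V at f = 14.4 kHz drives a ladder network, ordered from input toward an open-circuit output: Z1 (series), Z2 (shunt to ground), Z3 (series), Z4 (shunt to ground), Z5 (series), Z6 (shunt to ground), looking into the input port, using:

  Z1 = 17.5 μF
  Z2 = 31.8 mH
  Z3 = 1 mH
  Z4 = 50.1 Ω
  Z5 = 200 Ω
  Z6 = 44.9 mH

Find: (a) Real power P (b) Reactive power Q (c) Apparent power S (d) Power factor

Step 1 — Angular frequency: ω = 2π·f = 2π·1.44e+04 = 9.048e+04 rad/s.
Step 2 — Component impedances:
  Z1: Z = 1/(jωC) = -j/(ω·C) = 0 - j0.6316 Ω
  Z2: Z = jωL = j·9.048e+04·0.0318 = 0 + j2877 Ω
  Z3: Z = jωL = j·9.048e+04·0.001 = 0 + j90.48 Ω
  Z4: Z = R = 50.1 Ω
  Z5: Z = R = 200 Ω
  Z6: Z = jωL = j·9.048e+04·0.0449 = 0 + j4062 Ω
Step 3 — Ladder network (open output): work backward from the far end, alternating series and parallel combinations. Z_in = 47.02 + j88.46 Ω = 100.2∠62.0° Ω.
Step 4 — Source phasor: V = 27.6∠45.0° V = 19.52 + j19.52 V.
Step 5 — Current: I = V / Z = 0.2635 - j0.08058 A = 0.2755∠-17.0° A.
Step 6 — Complex power: S = V·I* = 3.569 + j6.714 VA.
Step 7 — Real power: P = Re(S) = 3.569 W.
Step 8 — Reactive power: Q = Im(S) = 6.714 VAR.
Step 9 — Apparent power: |S| = 7.604 VA.
Step 10 — Power factor: PF = P/|S| = 0.4694 (lagging).

(a) P = 3.569 W  (b) Q = 6.714 VAR  (c) S = 7.604 VA  (d) PF = 0.4694 (lagging)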